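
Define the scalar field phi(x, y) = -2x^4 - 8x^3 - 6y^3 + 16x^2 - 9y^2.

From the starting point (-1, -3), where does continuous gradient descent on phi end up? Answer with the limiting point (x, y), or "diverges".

(0, -1)

phi is separable, so gradient descent decouples: x follows -∂phi/∂x, y follows -∂phi/∂y.
∂phi/∂x = -8x(x - 1)(x + 4); at x=-1 this is -48, so x increases.
∂phi/∂y = -18y(y + 1); at y=-3 this is -108, so y increases.
x converges to its nearest critical value 0 (a local min of the x-part); y converges to -1. The iterate converges to (0, -1).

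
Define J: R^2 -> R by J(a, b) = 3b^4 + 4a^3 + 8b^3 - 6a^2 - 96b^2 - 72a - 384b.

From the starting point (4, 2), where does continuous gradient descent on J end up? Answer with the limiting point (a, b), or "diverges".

(3, 4)

J is separable, so gradient descent decouples: a follows -∂J/∂a, b follows -∂J/∂b.
∂J/∂a = 12(a - 3)(a + 2); at a=4 this is 72, so a decreases.
∂J/∂b = 12(b - 4)(b + 2)(b + 4); at b=2 this is -576, so b increases.
a converges to its nearest critical value 3 (a local min of the a-part); b converges to 4. The iterate converges to (3, 4).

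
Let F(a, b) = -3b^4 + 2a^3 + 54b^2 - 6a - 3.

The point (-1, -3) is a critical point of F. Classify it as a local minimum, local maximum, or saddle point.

local maximum

The mixed partial ∂²F/∂a∂b is 0, so the Hessian at any point is diag(F_aa, F_bb) = diag(12a, 36(-b^2 + 3)).
At (-1, -3): H = diag(-12, -216).
Both eigenvalues are negative, so H is negative definite: a local maximum.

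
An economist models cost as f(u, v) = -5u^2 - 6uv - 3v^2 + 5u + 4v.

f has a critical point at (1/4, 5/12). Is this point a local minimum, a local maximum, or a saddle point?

local maximum

The Hessian of f is constant: H = [[-10, -6], [-6, -6]].
det(H) = (-10)·(-6) − (-6)² = 24.
det(H) > 0 and tr(H) = -16 < 0, so H is negative definite and the point is a local maximum.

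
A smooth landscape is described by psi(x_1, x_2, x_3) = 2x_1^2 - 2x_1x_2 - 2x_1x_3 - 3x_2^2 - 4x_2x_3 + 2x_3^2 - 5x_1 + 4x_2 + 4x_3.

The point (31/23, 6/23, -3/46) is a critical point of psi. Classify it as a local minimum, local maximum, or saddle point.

The Hessian is constant: H = [[4, -2, -2], [-2, -6, -4], [-2, -4, 4]].
Leading principal minors: Δ₁ = 4, Δ₂ = -28, Δ₃ = -184.
The minors fit neither the all-positive nor the alternating-sign pattern, so H is indefinite: a saddle point.

saddle point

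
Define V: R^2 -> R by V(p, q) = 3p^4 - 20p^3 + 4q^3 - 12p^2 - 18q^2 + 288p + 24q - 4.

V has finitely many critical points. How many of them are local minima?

2

V separates as a function of p plus a function of q, so ∇V=0 decouples.
∂V/∂p = 12(p - 4)(p - 3)(p + 2) = 0 at p ∈ {-2, 3, 4}; ∂V/∂q = 12(q - 2)(q - 1) = 0 at q ∈ {1, 2}.
The Hessian is diagonal: diag(V_pp, V_qq). Second derivatives: V_pp(-2)=360, V_pp(3)=-60, V_pp(4)=72; V_qq(1)=-12, V_qq(2)=12.
Local minima occur where both diagonal entries positive: (-2, 2), (4, 2). Count: 2.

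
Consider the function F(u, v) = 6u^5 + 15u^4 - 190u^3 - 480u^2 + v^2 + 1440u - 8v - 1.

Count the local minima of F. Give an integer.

F separates as a function of u plus a function of v, so ∇F=0 decouples.
∂F/∂u = 30(u - 4)(u - 1)(u + 3)(u + 4) = 0 at u ∈ {-4, -3, 1, 4}; ∂F/∂v = 2(v - 4) = 0 at v ∈ {4}.
The Hessian is diagonal: diag(F_uu, F_vv). Second derivatives: F_uu(-4)=-1200, F_uu(-3)=840, F_uu(1)=-1800, F_uu(4)=5040; F_vv(4)=2.
Local minima occur where both diagonal entries positive: (-3, 4), (4, 4). Count: 2.

2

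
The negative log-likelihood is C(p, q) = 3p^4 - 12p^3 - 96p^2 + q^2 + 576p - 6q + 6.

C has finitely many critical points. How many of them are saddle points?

1

C separates as a function of p plus a function of q, so ∇C=0 decouples.
∂C/∂p = 12(p - 4)(p - 3)(p + 4) = 0 at p ∈ {-4, 3, 4}; ∂C/∂q = 2(q - 3) = 0 at q ∈ {3}.
The Hessian is diagonal: diag(C_pp, C_qq). Second derivatives: C_pp(-4)=672, C_pp(3)=-84, C_pp(4)=96; C_qq(3)=2.
Saddle points occur where the two diagonal entries have opposite signs: (3, 3). Count: 1.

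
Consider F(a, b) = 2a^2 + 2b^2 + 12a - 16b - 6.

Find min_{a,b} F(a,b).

-56

F(a,b) separates as P(a) + Q(b) − 6, so its minimum is min P + min Q − 6.
P'(a) = 4a + 12 vanishes at a ∈ {-3}; Q'(b) = 4b - 16 vanishes at b ∈ {4}.
Local minima of P (where P''>0): P(-3)=-18. Local minima of Q: Q(4)=-32.
So the global minimum of F is P(-3) + Q(4) − 6 = -18 − 32 − 6 = -56, attained at (-3, 4).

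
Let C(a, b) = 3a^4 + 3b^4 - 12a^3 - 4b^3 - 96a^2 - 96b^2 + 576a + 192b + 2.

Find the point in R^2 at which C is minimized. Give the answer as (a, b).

(-4, -4)

C(a,b) separates as P(a) + Q(b) + 2, so its minimum is min P + min Q + 2.
P'(a) = 12(a - 4)(a - 3)(a + 4) vanishes at a ∈ {-4, 3, 4}; Q'(b) = 12(b - 4)(b - 1)(b + 4) vanishes at b ∈ {-4, 1, 4}.
Local minima of P (where P''>0): P(-4)=-2304, P(4)=768. Local minima of Q: Q(-4)=-1280, Q(4)=-256.
So the global minimum of C is P(-4) + Q(-4) + 2 = -2304 − 1280 + 2 = -3582, attained at (-4, -4).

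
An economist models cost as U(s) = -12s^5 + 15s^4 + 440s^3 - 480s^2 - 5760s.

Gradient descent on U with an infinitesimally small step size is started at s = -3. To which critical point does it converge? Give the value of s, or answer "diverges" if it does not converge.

U'(s) = -60(s - 4)(s - 3)(s + 2)(s + 4), so U'(-3) = 2520.
Gradient descent moves in the -U' direction, i.e. s is decreasing.
The nearest critical point in that direction is s = -4, where U'' = 6720 > 0 (a local minimum). The iterate converges there.

-4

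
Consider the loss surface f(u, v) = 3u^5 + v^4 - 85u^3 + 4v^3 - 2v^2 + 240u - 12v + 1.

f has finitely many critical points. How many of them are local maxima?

f separates as a function of u plus a function of v, so ∇f=0 decouples.
∂f/∂u = 15(u - 4)(u - 1)(u + 1)(u + 4) = 0 at u ∈ {-4, -1, 1, 4}; ∂f/∂v = 4(v - 1)(v + 1)(v + 3) = 0 at v ∈ {-3, -1, 1}.
The Hessian is diagonal: diag(f_uu, f_vv). Second derivatives: f_uu(-4)=-1800, f_uu(-1)=450, f_uu(1)=-450, f_uu(4)=1800; f_vv(-3)=32, f_vv(-1)=-16, f_vv(1)=32.
Local maxima occur where both diagonal entries negative: (-4, -1), (1, -1). Count: 2.

2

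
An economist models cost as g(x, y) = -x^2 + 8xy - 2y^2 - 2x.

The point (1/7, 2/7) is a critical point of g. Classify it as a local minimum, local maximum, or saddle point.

The Hessian of g is constant: H = [[-2, 8], [8, -4]].
det(H) = (-2)·(-4) − 8² = -56.
Since det(H) < 0, H is indefinite and the critical point is a saddle point.

saddle point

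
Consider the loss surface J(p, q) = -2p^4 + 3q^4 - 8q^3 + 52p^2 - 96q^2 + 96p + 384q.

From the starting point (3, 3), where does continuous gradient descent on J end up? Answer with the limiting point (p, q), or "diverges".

J is separable, so gradient descent decouples: p follows -∂J/∂p, q follows -∂J/∂q.
∂J/∂p = -8(p - 4)(p + 1)(p + 3); at p=3 this is 192, so p decreases.
∂J/∂q = 12(q - 4)(q - 2)(q + 4); at q=3 this is -84, so q increases.
p converges to its nearest critical value -1 (a local min of the p-part); q converges to 4. The iterate converges to (-1, 4).

(-1, 4)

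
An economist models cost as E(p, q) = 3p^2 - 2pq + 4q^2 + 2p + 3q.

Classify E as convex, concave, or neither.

E is quadratic, so its Hessian is the constant matrix H = [[6, -2], [-2, 8]].
det(H) = 44, tr(H) = 14.
det(H) > 0 and tr(H) > 0, so H is positive definite everywhere: convex.

convex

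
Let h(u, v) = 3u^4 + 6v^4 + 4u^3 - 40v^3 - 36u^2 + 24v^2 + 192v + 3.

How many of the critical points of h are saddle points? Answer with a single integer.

h separates as a function of u plus a function of v, so ∇h=0 decouples.
∂h/∂u = 12u(u - 2)(u + 3) = 0 at u ∈ {-3, 0, 2}; ∂h/∂v = 24(v - 4)(v - 2)(v + 1) = 0 at v ∈ {-1, 2, 4}.
The Hessian is diagonal: diag(h_uu, h_vv). Second derivatives: h_uu(-3)=180, h_uu(0)=-72, h_uu(2)=120; h_vv(-1)=360, h_vv(2)=-144, h_vv(4)=240.
Saddle points occur where the two diagonal entries have opposite signs: (-3, 2), (0, -1), (0, 4), (2, 2). Count: 4.

4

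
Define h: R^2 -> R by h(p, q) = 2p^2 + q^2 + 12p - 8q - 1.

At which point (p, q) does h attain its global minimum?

(-3, 4)

h(p,q) separates as A(p) + B(q) − 1, so its minimum is min A + min B − 1.
A'(p) = 4p + 12 vanishes at p ∈ {-3}; B'(q) = 2q - 8 vanishes at q ∈ {4}.
Local minima of A (where A''>0): A(-3)=-18. Local minima of B: B(4)=-16.
So the global minimum of h is A(-3) + B(4) − 1 = -18 − 16 − 1 = -35, attained at (-3, 4).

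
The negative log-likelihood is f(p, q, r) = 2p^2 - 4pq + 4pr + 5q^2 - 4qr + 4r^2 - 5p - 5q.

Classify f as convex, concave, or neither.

f is quadratic, so its Hessian is the constant matrix H = [[4, -4, 4], [-4, 10, -4], [4, -4, 8]].
Leading principal minors: 4, 24, 96.
All positive ⇒ H ≻ 0 ⇒ convex.

convex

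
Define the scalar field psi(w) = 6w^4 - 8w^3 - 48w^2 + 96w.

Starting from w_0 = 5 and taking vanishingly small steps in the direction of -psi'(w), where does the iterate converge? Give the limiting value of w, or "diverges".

2

psi'(w) = 24(w - 2)(w - 1)(w + 2), so psi'(5) = 2016.
Gradient descent moves in the -psi' direction, i.e. w is decreasing.
The nearest critical point in that direction is w = 2, where psi'' = 96 > 0 (a local minimum). The iterate converges there.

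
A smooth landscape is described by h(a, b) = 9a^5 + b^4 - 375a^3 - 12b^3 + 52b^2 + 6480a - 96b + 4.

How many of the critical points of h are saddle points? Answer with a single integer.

6

h separates as a function of a plus a function of b, so ∇h=0 decouples.
∂h/∂a = 45(a - 4)(a - 3)(a + 3)(a + 4) = 0 at a ∈ {-4, -3, 3, 4}; ∂h/∂b = 4(b - 4)(b - 3)(b - 2) = 0 at b ∈ {2, 3, 4}.
The Hessian is diagonal: diag(h_aa, h_bb). Second derivatives: h_aa(-4)=-2520, h_aa(-3)=1890, h_aa(3)=-1890, h_aa(4)=2520; h_bb(2)=8, h_bb(3)=-4, h_bb(4)=8.
Saddle points occur where the two diagonal entries have opposite signs: (-4, 2), (-4, 4), (-3, 3), (3, 2), (3, 4), (4, 3). Count: 6.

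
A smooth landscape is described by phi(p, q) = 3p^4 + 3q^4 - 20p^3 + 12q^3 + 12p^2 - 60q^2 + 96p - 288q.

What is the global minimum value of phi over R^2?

-898

phi(p,q) separates as A(p) + B(q), so its minimum is min A + min B.
A'(p) = 12(p - 4)(p - 2)(p + 1) vanishes at p ∈ {-1, 2, 4}; B'(q) = 12(q - 3)(q + 2)(q + 4) vanishes at q ∈ {-4, -2, 3}.
Local minima of A (where A''>0): A(-1)=-61, A(4)=64. Local minima of B: B(-4)=192, B(3)=-837.
So the global minimum of phi is A(-1) + B(3) = -61 − 837 = -898, attained at (-1, 3).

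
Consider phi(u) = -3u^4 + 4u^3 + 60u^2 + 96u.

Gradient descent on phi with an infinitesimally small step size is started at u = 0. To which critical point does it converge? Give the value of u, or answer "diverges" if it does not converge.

phi'(u) = -12(u - 4)(u + 1)(u + 2), so phi'(0) = 96.
Gradient descent moves in the -phi' direction, i.e. u is decreasing.
The nearest critical point in that direction is u = -1, where phi'' = 60 > 0 (a local minimum). The iterate converges there.

-1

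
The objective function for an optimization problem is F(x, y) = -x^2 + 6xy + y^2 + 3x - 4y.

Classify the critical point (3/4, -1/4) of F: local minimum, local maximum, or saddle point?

saddle point

The Hessian of F is constant: H = [[-2, 6], [6, 2]].
det(H) = (-2)·2 − 6² = -40.
Since det(H) < 0, H is indefinite and the critical point is a saddle point.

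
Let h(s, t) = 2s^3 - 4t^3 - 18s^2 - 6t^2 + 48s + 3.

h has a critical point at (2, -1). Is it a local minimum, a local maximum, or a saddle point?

The mixed partial ∂²h/∂s∂t is 0, so the Hessian at any point is diag(h_ss, h_tt) = diag(12(s - 3), -12(2t + 1)).
At (2, -1): H = diag(-12, 12).
The eigenvalues have opposite signs, so H is indefinite: a saddle point.

saddle point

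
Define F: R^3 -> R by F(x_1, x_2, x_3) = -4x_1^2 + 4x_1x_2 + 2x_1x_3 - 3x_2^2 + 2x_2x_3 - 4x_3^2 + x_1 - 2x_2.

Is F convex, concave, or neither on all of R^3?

F is quadratic, so its Hessian is the constant matrix H = [[-8, 4, 2], [4, -6, 2], [2, 2, -8]].
Leading principal minors: -8, 32, -168.
Signs alternate −, +, − ⇒ H ≺ 0 ⇒ concave.

concave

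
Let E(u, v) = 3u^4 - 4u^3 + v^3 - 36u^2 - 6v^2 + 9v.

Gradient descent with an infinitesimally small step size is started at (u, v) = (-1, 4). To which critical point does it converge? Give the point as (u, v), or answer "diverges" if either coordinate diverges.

(-2, 3)

E is separable, so gradient descent decouples: u follows -∂E/∂u, v follows -∂E/∂v.
∂E/∂u = 12u(u - 3)(u + 2); at u=-1 this is 48, so u decreases.
∂E/∂v = 3(v - 3)(v - 1); at v=4 this is 9, so v decreases.
u converges to its nearest critical value -2 (a local min of the u-part); v converges to 3. The iterate converges to (-2, 3).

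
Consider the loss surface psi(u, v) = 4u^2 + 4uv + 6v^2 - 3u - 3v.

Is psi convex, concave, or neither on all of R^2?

convex

psi is quadratic, so its Hessian is the constant matrix H = [[8, 4], [4, 12]].
det(H) = 80, tr(H) = 20.
det(H) > 0 and tr(H) > 0, so H is positive definite everywhere: convex.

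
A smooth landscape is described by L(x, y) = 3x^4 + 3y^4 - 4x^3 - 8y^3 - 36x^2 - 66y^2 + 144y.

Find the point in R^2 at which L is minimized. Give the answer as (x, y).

(3, -3)

L(x,y) separates as P(x) + Q(y), so its minimum is min P + min Q.
P'(x) = 12x(x - 3)(x + 2) vanishes at x ∈ {-2, 0, 3}; Q'(y) = 12(y - 4)(y - 1)(y + 3) vanishes at y ∈ {-3, 1, 4}.
Local minima of P (where P''>0): P(-2)=-64, P(3)=-189. Local minima of Q: Q(-3)=-567, Q(4)=-224.
So the global minimum of L is P(3) + Q(-3) = -189 − 567 = -756, attained at (3, -3).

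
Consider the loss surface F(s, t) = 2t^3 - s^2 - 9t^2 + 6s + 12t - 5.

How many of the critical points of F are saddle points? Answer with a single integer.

1

F separates as a function of s plus a function of t, so ∇F=0 decouples.
∂F/∂s = -2(s - 3) = 0 at s ∈ {3}; ∂F/∂t = 6(t - 2)(t - 1) = 0 at t ∈ {1, 2}.
The Hessian is diagonal: diag(F_ss, F_tt). Second derivatives: F_ss(3)=-2; F_tt(1)=-6, F_tt(2)=6.
Saddle points occur where the two diagonal entries have opposite signs: (3, 2). Count: 1.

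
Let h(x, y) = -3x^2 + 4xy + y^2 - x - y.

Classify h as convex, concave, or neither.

h is quadratic, so its Hessian is the constant matrix H = [[-6, 4], [4, 2]].
det(H) = -28, tr(H) = -4.
det(H) < 0, so H is indefinite: neither convex nor concave.

neither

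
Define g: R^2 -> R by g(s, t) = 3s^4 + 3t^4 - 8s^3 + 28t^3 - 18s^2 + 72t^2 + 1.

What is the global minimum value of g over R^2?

-134

g(s,t) separates as P(s) + Q(t) + 1, so its minimum is min P + min Q + 1.
P'(s) = 12s(s - 3)(s + 1) vanishes at s ∈ {-1, 0, 3}; Q'(t) = 12t(t + 3)(t + 4) vanishes at t ∈ {-4, -3, 0}.
Local minima of P (where P''>0): P(-1)=-7, P(3)=-135. Local minima of Q: Q(-4)=128, Q(0)=0.
So the global minimum of g is P(3) + Q(0) + 1 = -135 + 0 + 1 = -134, attained at (3, 0).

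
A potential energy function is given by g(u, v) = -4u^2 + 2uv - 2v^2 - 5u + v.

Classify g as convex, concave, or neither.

g is quadratic, so its Hessian is the constant matrix H = [[-8, 2], [2, -4]].
det(H) = 28, tr(H) = -12.
det(H) > 0 and tr(H) < 0, so H is negative definite everywhere: concave.

concave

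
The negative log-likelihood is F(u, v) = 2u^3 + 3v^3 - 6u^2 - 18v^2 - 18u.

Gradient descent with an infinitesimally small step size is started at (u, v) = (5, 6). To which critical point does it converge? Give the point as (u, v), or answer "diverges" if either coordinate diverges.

(3, 4)

F is separable, so gradient descent decouples: u follows -∂F/∂u, v follows -∂F/∂v.
∂F/∂u = 6(u - 3)(u + 1); at u=5 this is 72, so u decreases.
∂F/∂v = 9v(v - 4); at v=6 this is 108, so v decreases.
u converges to its nearest critical value 3 (a local min of the u-part); v converges to 4. The iterate converges to (3, 4).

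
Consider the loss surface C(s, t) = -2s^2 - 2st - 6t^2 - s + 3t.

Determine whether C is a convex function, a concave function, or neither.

concave

C is quadratic, so its Hessian is the constant matrix H = [[-4, -2], [-2, -12]].
det(H) = 44, tr(H) = -16.
det(H) > 0 and tr(H) < 0, so H is negative definite everywhere: concave.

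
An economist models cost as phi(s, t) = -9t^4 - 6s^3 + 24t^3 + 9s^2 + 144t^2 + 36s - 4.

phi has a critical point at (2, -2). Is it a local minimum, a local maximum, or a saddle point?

local maximum

The mixed partial ∂²phi/∂s∂t is 0, so the Hessian at any point is diag(phi_ss, phi_tt) = diag(18(-2s + 1), 36(-3t^2 + 4t + 8)).
At (2, -2): H = diag(-54, -432).
Both eigenvalues are negative, so H is negative definite: a local maximum.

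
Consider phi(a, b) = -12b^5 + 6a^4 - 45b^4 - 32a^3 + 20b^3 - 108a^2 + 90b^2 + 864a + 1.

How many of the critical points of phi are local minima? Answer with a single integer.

4

phi separates as a function of a plus a function of b, so ∇phi=0 decouples.
∂phi/∂a = 24(a - 4)(a - 3)(a + 3) = 0 at a ∈ {-3, 3, 4}; ∂phi/∂b = -60b(b - 1)(b + 1)(b + 3) = 0 at b ∈ {-3, -1, 0, 1}.
The Hessian is diagonal: diag(phi_aa, phi_bb). Second derivatives: phi_aa(-3)=1008, phi_aa(3)=-144, phi_aa(4)=168; phi_bb(-3)=1440, phi_bb(-1)=-240, phi_bb(0)=180, phi_bb(1)=-480.
Local minima occur where both diagonal entries positive: (-3, -3), (-3, 0), (4, -3), (4, 0). Count: 4.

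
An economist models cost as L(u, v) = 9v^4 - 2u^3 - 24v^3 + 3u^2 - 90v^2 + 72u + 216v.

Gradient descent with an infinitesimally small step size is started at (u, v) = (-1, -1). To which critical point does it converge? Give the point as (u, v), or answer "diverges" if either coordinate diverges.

(-3, -2)

L is separable, so gradient descent decouples: u follows -∂L/∂u, v follows -∂L/∂v.
∂L/∂u = -6(u - 4)(u + 3); at u=-1 this is 60, so u decreases.
∂L/∂v = 36(v - 3)(v - 1)(v + 2); at v=-1 this is 288, so v decreases.
u converges to its nearest critical value -3 (a local min of the u-part); v converges to -2. The iterate converges to (-3, -2).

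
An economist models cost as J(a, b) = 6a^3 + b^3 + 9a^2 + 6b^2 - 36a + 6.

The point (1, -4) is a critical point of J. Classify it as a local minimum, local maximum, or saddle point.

The mixed partial ∂²J/∂a∂b is 0, so the Hessian at any point is diag(J_aa, J_bb) = diag(18(2a + 1), 6(b + 2)).
At (1, -4): H = diag(54, -12).
The eigenvalues have opposite signs, so H is indefinite: a saddle point.

saddle point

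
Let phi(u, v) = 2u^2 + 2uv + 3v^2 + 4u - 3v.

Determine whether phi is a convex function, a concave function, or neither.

phi is quadratic, so its Hessian is the constant matrix H = [[4, 2], [2, 6]].
det(H) = 20, tr(H) = 10.
det(H) > 0 and tr(H) > 0, so H is positive definite everywhere: convex.

convex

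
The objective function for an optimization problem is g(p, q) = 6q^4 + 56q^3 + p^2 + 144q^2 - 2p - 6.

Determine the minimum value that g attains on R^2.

g(p,q) separates as A(p) + B(q) − 6, so its minimum is min A + min B − 6.
A'(p) = 2p - 2 vanishes at p ∈ {1}; B'(q) = 24q(q + 3)(q + 4) vanishes at q ∈ {-4, -3, 0}.
Local minima of A (where A''>0): A(1)=-1. Local minima of B: B(-4)=256, B(0)=0.
So the global minimum of g is A(1) + B(0) − 6 = -1 + 0 − 6 = -7, attained at (1, 0).

-7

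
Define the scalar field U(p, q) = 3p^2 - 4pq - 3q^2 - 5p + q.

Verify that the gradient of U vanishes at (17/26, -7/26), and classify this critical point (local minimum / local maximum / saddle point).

∇U = (6p - 4q - 5, -4p - 6q + 1); substituting (17/26, -7/26) gives ∇U = (0, 0), so (17/26, -7/26) is indeed a critical point.
The Hessian of U is constant: H = [[6, -4], [-4, -6]].
det(H) = 6·(-6) − (-4)² = -52.
Since det(H) < 0, H is indefinite and the critical point is a saddle point.

saddle point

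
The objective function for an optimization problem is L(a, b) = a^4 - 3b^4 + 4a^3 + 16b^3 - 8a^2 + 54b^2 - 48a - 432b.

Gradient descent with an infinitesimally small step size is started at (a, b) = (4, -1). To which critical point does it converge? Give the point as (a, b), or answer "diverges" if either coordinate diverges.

(2, 3)

L is separable, so gradient descent decouples: a follows -∂L/∂a, b follows -∂L/∂b.
∂L/∂a = 4(a - 2)(a + 2)(a + 3); at a=4 this is 336, so a decreases.
∂L/∂b = -12(b - 4)(b - 3)(b + 3); at b=-1 this is -480, so b increases.
a converges to its nearest critical value 2 (a local min of the a-part); b converges to 3. The iterate converges to (2, 3).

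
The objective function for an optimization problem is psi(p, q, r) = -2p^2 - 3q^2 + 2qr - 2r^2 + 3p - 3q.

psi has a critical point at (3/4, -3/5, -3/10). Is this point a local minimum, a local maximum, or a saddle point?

The Hessian is constant: H = [[-4, 0, 0], [0, -6, 2], [0, 2, -4]].
Leading principal minors: Δ₁ = -4, Δ₂ = 24, Δ₃ = -80.
The minors alternate sign starting negative (−, +, −), so H is negative definite: a local maximum.

local maximum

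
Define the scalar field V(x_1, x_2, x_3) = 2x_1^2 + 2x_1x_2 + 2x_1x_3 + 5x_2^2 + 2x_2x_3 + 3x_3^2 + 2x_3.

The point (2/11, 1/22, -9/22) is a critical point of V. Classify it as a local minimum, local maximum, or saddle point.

local minimum

The Hessian is constant: H = [[4, 2, 2], [2, 10, 2], [2, 2, 6]].
Leading principal minors: Δ₁ = 4, Δ₂ = 36, Δ₃ = 176.
All leading minors are positive, so H is positive definite: a local minimum.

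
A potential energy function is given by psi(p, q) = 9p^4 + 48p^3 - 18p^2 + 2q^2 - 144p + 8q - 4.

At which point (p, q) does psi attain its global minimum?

psi(p,q) separates as A(p) + B(q) − 4, so its minimum is min A + min B − 4.
A'(p) = 36(p - 1)(p + 1)(p + 4) vanishes at p ∈ {-4, -1, 1}; B'(q) = 4q + 8 vanishes at q ∈ {-2}.
Local minima of A (where A''>0): A(-4)=-480, A(1)=-105. Local minima of B: B(-2)=-8.
So the global minimum of psi is A(-4) + B(-2) − 4 = -480 − 8 − 4 = -492, attained at (-4, -2).

(-4, -2)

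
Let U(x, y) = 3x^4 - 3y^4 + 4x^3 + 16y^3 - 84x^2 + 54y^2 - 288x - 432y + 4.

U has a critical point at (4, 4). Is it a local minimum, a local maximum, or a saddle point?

The mixed partial ∂²U/∂x∂y is 0, so the Hessian at any point is diag(U_xx, U_yy) = diag(12(3x^2 + 2x - 14), 12(-3y^2 + 8y + 9)).
At (4, 4): H = diag(504, -84).
The eigenvalues have opposite signs, so H is indefinite: a saddle point.

saddle point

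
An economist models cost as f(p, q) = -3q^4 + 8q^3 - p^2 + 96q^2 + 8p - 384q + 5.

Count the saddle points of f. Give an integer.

f separates as a function of p plus a function of q, so ∇f=0 decouples.
∂f/∂p = -2(p - 4) = 0 at p ∈ {4}; ∂f/∂q = -12(q - 4)(q - 2)(q + 4) = 0 at q ∈ {-4, 2, 4}.
The Hessian is diagonal: diag(f_pp, f_qq). Second derivatives: f_pp(4)=-2; f_qq(-4)=-576, f_qq(2)=144, f_qq(4)=-192.
Saddle points occur where the two diagonal entries have opposite signs: (4, 2). Count: 1.

1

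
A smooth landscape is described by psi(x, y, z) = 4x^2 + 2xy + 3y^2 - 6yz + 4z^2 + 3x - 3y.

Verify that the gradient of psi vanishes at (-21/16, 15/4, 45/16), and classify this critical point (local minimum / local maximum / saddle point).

∇psi = (8x + 2y + 3, 2x + 6y - 6z - 3, -6y + 8z); substituting (-21/16, 15/4, 45/16) gives ∇psi = (0, 0, 0), so (-21/16, 15/4, 45/16) is indeed a critical point.
The Hessian is constant: H = [[8, 2, 0], [2, 6, -6], [0, -6, 8]].
Leading principal minors: Δ₁ = 8, Δ₂ = 44, Δ₃ = 64.
All leading minors are positive, so H is positive definite: a local minimum.

local minimum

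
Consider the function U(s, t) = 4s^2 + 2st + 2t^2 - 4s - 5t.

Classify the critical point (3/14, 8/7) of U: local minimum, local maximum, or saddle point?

local minimum

The Hessian of U is constant: H = [[8, 2], [2, 4]].
det(H) = 8·4 − 2² = 28.
det(H) > 0 and tr(H) = 12 > 0, so H is positive definite and the point is a local minimum.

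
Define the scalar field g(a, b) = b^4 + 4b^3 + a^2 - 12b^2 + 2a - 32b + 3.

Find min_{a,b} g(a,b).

g(a,b) separates as P(a) + Q(b) + 3, so its minimum is min P + min Q + 3.
P'(a) = 2a + 2 vanishes at a ∈ {-1}; Q'(b) = 4(b - 2)(b + 1)(b + 4) vanishes at b ∈ {-4, -1, 2}.
Local minima of P (where P''>0): P(-1)=-1. Local minima of Q: Q(-4)=-64, Q(2)=-64.
So the global minimum of g is P(-1) + Q(-4) + 3 = -1 − 64 + 3 = -62, attained at (-1, -4).

-62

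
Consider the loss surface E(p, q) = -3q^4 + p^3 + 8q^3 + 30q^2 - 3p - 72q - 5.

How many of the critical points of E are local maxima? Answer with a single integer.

2

E separates as a function of p plus a function of q, so ∇E=0 decouples.
∂E/∂p = 3(p - 1)(p + 1) = 0 at p ∈ {-1, 1}; ∂E/∂q = -12(q - 3)(q - 1)(q + 2) = 0 at q ∈ {-2, 1, 3}.
The Hessian is diagonal: diag(E_pp, E_qq). Second derivatives: E_pp(-1)=-6, E_pp(1)=6; E_qq(-2)=-180, E_qq(1)=72, E_qq(3)=-120.
Local maxima occur where both diagonal entries negative: (-1, -2), (-1, 3). Count: 2.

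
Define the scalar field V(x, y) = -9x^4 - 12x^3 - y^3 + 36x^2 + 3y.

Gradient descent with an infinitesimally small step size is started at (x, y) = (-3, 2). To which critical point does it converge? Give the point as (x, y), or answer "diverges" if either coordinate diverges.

V is separable, so gradient descent decouples: x follows -∂V/∂x, y follows -∂V/∂y.
∂V/∂x = -36x(x - 1)(x + 2); at x=-3 this is 432, so x decreases.
∂V/∂y = -3(y - 1)(y + 1); at y=2 this is -9, so y increases.
The x-coordinate has no critical point in that direction and runs off to infinity.

diverges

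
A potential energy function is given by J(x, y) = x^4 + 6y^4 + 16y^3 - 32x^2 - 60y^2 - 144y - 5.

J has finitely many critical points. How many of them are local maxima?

J separates as a function of x plus a function of y, so ∇J=0 decouples.
∂J/∂x = 4x(x - 4)(x + 4) = 0 at x ∈ {-4, 0, 4}; ∂J/∂y = 24(y - 2)(y + 1)(y + 3) = 0 at y ∈ {-3, -1, 2}.
The Hessian is diagonal: diag(J_xx, J_yy). Second derivatives: J_xx(-4)=128, J_xx(0)=-64, J_xx(4)=128; J_yy(-3)=240, J_yy(-1)=-144, J_yy(2)=360.
Local maxima occur where both diagonal entries negative: (0, -1). Count: 1.

1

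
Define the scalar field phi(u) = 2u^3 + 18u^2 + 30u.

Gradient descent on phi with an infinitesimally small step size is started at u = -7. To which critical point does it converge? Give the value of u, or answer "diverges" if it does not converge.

diverges

phi'(u) = 6(u + 1)(u + 5), so phi'(-7) = 72.
Gradient descent moves in the -phi' direction, i.e. u is decreasing.
There is no critical point below u=-7, and phi' keeps the same sign, so the iterate runs off to −∞.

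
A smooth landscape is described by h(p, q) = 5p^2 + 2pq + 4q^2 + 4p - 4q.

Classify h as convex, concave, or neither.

h is quadratic, so its Hessian is the constant matrix H = [[10, 2], [2, 8]].
det(H) = 76, tr(H) = 18.
det(H) > 0 and tr(H) > 0, so H is positive definite everywhere: convex.

convex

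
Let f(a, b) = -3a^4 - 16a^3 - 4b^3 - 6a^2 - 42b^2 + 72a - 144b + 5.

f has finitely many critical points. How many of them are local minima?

f separates as a function of a plus a function of b, so ∇f=0 decouples.
∂f/∂a = -12(a - 1)(a + 2)(a + 3) = 0 at a ∈ {-3, -2, 1}; ∂f/∂b = -12(b + 3)(b + 4) = 0 at b ∈ {-4, -3}.
The Hessian is diagonal: diag(f_aa, f_bb). Second derivatives: f_aa(-3)=-48, f_aa(-2)=36, f_aa(1)=-144; f_bb(-4)=12, f_bb(-3)=-12.
Local minima occur where both diagonal entries positive: (-2, -4). Count: 1.

1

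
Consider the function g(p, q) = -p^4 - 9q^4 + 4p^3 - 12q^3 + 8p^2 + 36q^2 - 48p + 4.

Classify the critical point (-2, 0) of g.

The mixed partial ∂²g/∂p∂q is 0, so the Hessian at any point is diag(g_pp, g_qq) = diag(4(-3p^2 + 6p + 4), 36(-3q^2 - 2q + 2)).
At (-2, 0): H = diag(-80, 72).
The eigenvalues have opposite signs, so H is indefinite: a saddle point.

saddle point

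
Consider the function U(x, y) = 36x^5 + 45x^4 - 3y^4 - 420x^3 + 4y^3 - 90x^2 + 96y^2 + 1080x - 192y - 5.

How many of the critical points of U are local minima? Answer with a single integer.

2

U separates as a function of x plus a function of y, so ∇U=0 decouples.
∂U/∂x = 180(x - 2)(x - 1)(x + 1)(x + 3) = 0 at x ∈ {-3, -1, 1, 2}; ∂U/∂y = -12(y - 4)(y - 1)(y + 4) = 0 at y ∈ {-4, 1, 4}.
The Hessian is diagonal: diag(U_xx, U_yy). Second derivatives: U_xx(-3)=-7200, U_xx(-1)=2160, U_xx(1)=-1440, U_xx(2)=2700; U_yy(-4)=-480, U_yy(1)=180, U_yy(4)=-288.
Local minima occur where both diagonal entries positive: (-1, 1), (2, 1). Count: 2.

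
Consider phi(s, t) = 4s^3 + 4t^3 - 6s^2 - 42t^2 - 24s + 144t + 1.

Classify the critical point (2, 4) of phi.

local minimum

The mixed partial ∂²phi/∂s∂t is 0, so the Hessian at any point is diag(phi_ss, phi_tt) = diag(12(2s - 1), 12(2t - 7)).
At (2, 4): H = diag(36, 12).
Both eigenvalues are positive, so H is positive definite: a local minimum.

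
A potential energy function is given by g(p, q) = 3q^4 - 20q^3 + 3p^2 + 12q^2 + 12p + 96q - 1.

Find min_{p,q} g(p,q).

-74

g(p,q) separates as A(p) + B(q) − 1, so its minimum is min A + min B − 1.
A'(p) = 6p + 12 vanishes at p ∈ {-2}; B'(q) = 12(q - 4)(q - 2)(q + 1) vanishes at q ∈ {-1, 2, 4}.
Local minima of A (where A''>0): A(-2)=-12. Local minima of B: B(-1)=-61, B(4)=64.
So the global minimum of g is A(-2) + B(-1) − 1 = -12 − 61 − 1 = -74, attained at (-2, -1).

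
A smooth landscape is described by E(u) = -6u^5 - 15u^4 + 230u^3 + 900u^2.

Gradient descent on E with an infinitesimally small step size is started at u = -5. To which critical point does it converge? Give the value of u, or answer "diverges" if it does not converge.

-4

E'(u) = -30u(u - 5)(u + 3)(u + 4), so E'(-5) = -3000.
Gradient descent moves in the -E' direction, i.e. u is increasing.
The nearest critical point in that direction is u = -4, where E'' = 1080 > 0 (a local minimum). The iterate converges there.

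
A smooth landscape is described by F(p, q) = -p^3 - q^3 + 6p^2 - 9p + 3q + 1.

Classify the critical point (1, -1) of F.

The mixed partial ∂²F/∂p∂q is 0, so the Hessian at any point is diag(F_pp, F_qq) = diag(6(-p + 2), -6q).
At (1, -1): H = diag(6, 6).
Both eigenvalues are positive, so H is positive definite: a local minimum.

local minimum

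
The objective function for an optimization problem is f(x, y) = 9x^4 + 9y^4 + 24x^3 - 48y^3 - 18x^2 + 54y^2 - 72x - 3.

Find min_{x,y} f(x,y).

f(x,y) separates as P(x) + Q(y) − 3, so its minimum is min P + min Q − 3.
P'(x) = 36(x - 1)(x + 1)(x + 2) vanishes at x ∈ {-2, -1, 1}; Q'(y) = 36y(y - 3)(y - 1) vanishes at y ∈ {0, 1, 3}.
Local minima of P (where P''>0): P(-2)=24, P(1)=-57. Local minima of Q: Q(0)=0, Q(3)=-81.
So the global minimum of f is P(1) + Q(3) − 3 = -57 − 81 − 3 = -141, attained at (1, 3).

-141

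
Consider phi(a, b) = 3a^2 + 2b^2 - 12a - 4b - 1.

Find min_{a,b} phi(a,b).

-15

phi(a,b) separates as P(a) + Q(b) − 1, so its minimum is min P + min Q − 1.
P'(a) = 6a - 12 vanishes at a ∈ {2}; Q'(b) = 4b - 4 vanishes at b ∈ {1}.
Local minima of P (where P''>0): P(2)=-12. Local minima of Q: Q(1)=-2.
So the global minimum of phi is P(2) + Q(1) − 1 = -12 − 2 − 1 = -15, attained at (2, 1).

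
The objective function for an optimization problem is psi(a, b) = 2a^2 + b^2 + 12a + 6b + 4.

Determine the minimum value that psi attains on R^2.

-23

psi(a,b) separates as P(a) + Q(b) + 4, so its minimum is min P + min Q + 4.
P'(a) = 4a + 12 vanishes at a ∈ {-3}; Q'(b) = 2b + 6 vanishes at b ∈ {-3}.
Local minima of P (where P''>0): P(-3)=-18. Local minima of Q: Q(-3)=-9.
So the global minimum of psi is P(-3) + Q(-3) + 4 = -18 − 9 + 4 = -23, attained at (-3, -3).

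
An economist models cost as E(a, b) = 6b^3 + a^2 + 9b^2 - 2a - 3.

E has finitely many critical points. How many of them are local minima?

1

E separates as a function of a plus a function of b, so ∇E=0 decouples.
∂E/∂a = 2(a - 1) = 0 at a ∈ {1}; ∂E/∂b = 18b(b + 1) = 0 at b ∈ {-1, 0}.
The Hessian is diagonal: diag(E_aa, E_bb). Second derivatives: E_aa(1)=2; E_bb(-1)=-18, E_bb(0)=18.
Local minima occur where both diagonal entries positive: (1, 0). Count: 1.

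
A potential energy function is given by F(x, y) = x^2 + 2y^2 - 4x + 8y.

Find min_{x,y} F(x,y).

F(x,y) separates as P(x) + Q(y), so its minimum is min P + min Q.
P'(x) = 2x - 4 vanishes at x ∈ {2}; Q'(y) = 4y + 8 vanishes at y ∈ {-2}.
Local minima of P (where P''>0): P(2)=-4. Local minima of Q: Q(-2)=-8.
So the global minimum of F is P(2) + Q(-2) = -4 − 8 = -12, attained at (2, -2).

-12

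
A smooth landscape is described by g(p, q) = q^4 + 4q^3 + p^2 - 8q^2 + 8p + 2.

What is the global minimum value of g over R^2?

g(p,q) separates as A(p) + B(q) + 2, so its minimum is min A + min B + 2.
A'(p) = 2p + 8 vanishes at p ∈ {-4}; B'(q) = 4q(q - 1)(q + 4) vanishes at q ∈ {-4, 0, 1}.
Local minima of A (where A''>0): A(-4)=-16. Local minima of B: B(-4)=-128, B(1)=-3.
So the global minimum of g is A(-4) + B(-4) + 2 = -16 − 128 + 2 = -142, attained at (-4, -4).

-142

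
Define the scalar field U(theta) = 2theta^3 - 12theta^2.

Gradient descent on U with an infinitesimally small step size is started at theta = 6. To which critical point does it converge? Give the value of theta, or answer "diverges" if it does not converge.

U'(theta) = 6theta(theta - 4), so U'(6) = 72.
Gradient descent moves in the -U' direction, i.e. theta is decreasing.
The nearest critical point in that direction is theta = 4, where U'' = 24 > 0 (a local minimum). The iterate converges there.

4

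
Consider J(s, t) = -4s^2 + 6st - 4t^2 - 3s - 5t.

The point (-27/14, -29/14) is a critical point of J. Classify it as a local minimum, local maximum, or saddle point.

local maximum

The Hessian of J is constant: H = [[-8, 6], [6, -8]].
det(H) = (-8)·(-8) − 6² = 28.
det(H) > 0 and tr(H) = -16 < 0, so H is negative definite and the point is a local maximum.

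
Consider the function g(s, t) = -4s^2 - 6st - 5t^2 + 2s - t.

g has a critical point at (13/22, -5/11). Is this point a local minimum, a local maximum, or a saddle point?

local maximum

The Hessian of g is constant: H = [[-8, -6], [-6, -10]].
det(H) = (-8)·(-10) − (-6)² = 44.
det(H) > 0 and tr(H) = -18 < 0, so H is negative definite and the point is a local maximum.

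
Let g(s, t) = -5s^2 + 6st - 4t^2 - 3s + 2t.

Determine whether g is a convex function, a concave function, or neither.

concave

g is quadratic, so its Hessian is the constant matrix H = [[-10, 6], [6, -8]].
det(H) = 44, tr(H) = -18.
det(H) > 0 and tr(H) < 0, so H is negative definite everywhere: concave.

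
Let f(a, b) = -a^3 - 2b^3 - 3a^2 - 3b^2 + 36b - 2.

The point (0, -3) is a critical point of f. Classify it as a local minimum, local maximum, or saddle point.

The mixed partial ∂²f/∂a∂b is 0, so the Hessian at any point is diag(f_aa, f_bb) = diag(-6(a + 1), -6(2b + 1)).
At (0, -3): H = diag(-6, 30).
The eigenvalues have opposite signs, so H is indefinite: a saddle point.

saddle point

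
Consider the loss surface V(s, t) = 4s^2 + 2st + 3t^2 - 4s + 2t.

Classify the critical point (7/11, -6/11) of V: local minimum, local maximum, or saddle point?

local minimum

The Hessian of V is constant: H = [[8, 2], [2, 6]].
det(H) = 8·6 − 2² = 44.
det(H) > 0 and tr(H) = 14 > 0, so H is positive definite and the point is a local minimum.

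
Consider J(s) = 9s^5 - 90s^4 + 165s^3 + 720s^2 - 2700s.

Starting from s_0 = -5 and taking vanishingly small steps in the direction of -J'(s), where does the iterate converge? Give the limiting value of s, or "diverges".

J'(s) = 45(s - 5)(s - 3)(s - 2)(s + 2), so J'(-5) = 75600.
Gradient descent moves in the -J' direction, i.e. s is decreasing.
There is no critical point below s=-5, and J' keeps the same sign, so the iterate runs off to −∞.

diverges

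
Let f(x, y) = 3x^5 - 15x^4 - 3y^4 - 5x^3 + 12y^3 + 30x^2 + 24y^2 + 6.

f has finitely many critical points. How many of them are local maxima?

f separates as a function of x plus a function of y, so ∇f=0 decouples.
∂f/∂x = 15x(x - 4)(x - 1)(x + 1) = 0 at x ∈ {-1, 0, 1, 4}; ∂f/∂y = -12y(y - 4)(y + 1) = 0 at y ∈ {-1, 0, 4}.
The Hessian is diagonal: diag(f_xx, f_yy). Second derivatives: f_xx(-1)=-150, f_xx(0)=60, f_xx(1)=-90, f_xx(4)=900; f_yy(-1)=-60, f_yy(0)=48, f_yy(4)=-240.
Local maxima occur where both diagonal entries negative: (-1, -1), (-1, 4), (1, -1), (1, 4). Count: 4.

4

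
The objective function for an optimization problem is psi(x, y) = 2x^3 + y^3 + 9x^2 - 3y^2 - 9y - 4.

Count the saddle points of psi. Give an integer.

2

psi separates as a function of x plus a function of y, so ∇psi=0 decouples.
∂psi/∂x = 6x(x + 3) = 0 at x ∈ {-3, 0}; ∂psi/∂y = 3(y - 3)(y + 1) = 0 at y ∈ {-1, 3}.
The Hessian is diagonal: diag(psi_xx, psi_yy). Second derivatives: psi_xx(-3)=-18, psi_xx(0)=18; psi_yy(-1)=-12, psi_yy(3)=12.
Saddle points occur where the two diagonal entries have opposite signs: (-3, 3), (0, -1). Count: 2.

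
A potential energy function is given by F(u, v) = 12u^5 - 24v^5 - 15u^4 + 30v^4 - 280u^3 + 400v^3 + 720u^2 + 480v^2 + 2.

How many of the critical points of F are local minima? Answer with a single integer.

4

F separates as a function of u plus a function of v, so ∇F=0 decouples.
∂F/∂u = 60u(u - 3)(u - 2)(u + 4) = 0 at u ∈ {-4, 0, 2, 3}; ∂F/∂v = -120v(v - 4)(v + 1)(v + 2) = 0 at v ∈ {-2, -1, 0, 4}.
The Hessian is diagonal: diag(F_uu, F_vv). Second derivatives: F_uu(-4)=-10080, F_uu(0)=1440, F_uu(2)=-720, F_uu(3)=1260; F_vv(-2)=1440, F_vv(-1)=-600, F_vv(0)=960, F_vv(4)=-14400.
Local minima occur where both diagonal entries positive: (0, -2), (0, 0), (3, -2), (3, 0). Count: 4.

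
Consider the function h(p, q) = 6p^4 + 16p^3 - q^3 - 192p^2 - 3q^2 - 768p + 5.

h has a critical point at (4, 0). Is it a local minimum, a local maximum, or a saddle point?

saddle point

The mixed partial ∂²h/∂p∂q is 0, so the Hessian at any point is diag(h_pp, h_qq) = diag(24(3p^2 + 4p - 16), -6(q + 1)).
At (4, 0): H = diag(1152, -6).
The eigenvalues have opposite signs, so H is indefinite: a saddle point.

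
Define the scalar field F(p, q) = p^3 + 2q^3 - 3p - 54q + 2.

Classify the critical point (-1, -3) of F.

local maximum

The mixed partial ∂²F/∂p∂q is 0, so the Hessian at any point is diag(F_pp, F_qq) = diag(6p, 12q).
At (-1, -3): H = diag(-6, -36).
Both eigenvalues are negative, so H is negative definite: a local maximum.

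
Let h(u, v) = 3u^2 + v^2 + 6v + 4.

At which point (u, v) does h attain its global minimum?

(0, -3)

h(u,v) separates as P(u) + Q(v) + 4, so its minimum is min P + min Q + 4.
P'(u) = 6u vanishes at u ∈ {0}; Q'(v) = 2v + 6 vanishes at v ∈ {-3}.
Local minima of P (where P''>0): P(0)=0. Local minima of Q: Q(-3)=-9.
So the global minimum of h is P(0) + Q(-3) + 4 = 0 − 9 + 4 = -5, attained at (0, -3).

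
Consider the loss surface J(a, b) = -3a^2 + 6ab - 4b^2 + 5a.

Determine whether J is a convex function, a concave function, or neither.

concave

J is quadratic, so its Hessian is the constant matrix H = [[-6, 6], [6, -8]].
det(H) = 12, tr(H) = -14.
det(H) > 0 and tr(H) < 0, so H is negative definite everywhere: concave.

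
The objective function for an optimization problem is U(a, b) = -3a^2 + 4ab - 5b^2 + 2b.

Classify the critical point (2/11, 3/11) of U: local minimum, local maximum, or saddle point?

local maximum

The Hessian of U is constant: H = [[-6, 4], [4, -10]].
det(H) = (-6)·(-10) − 4² = 44.
det(H) > 0 and tr(H) = -16 < 0, so H is negative definite and the point is a local maximum.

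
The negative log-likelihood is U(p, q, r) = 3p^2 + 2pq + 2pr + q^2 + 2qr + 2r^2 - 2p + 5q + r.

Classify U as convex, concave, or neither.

U is quadratic, so its Hessian is the constant matrix H = [[6, 2, 2], [2, 2, 2], [2, 2, 4]].
Leading principal minors: 6, 8, 16.
All positive ⇒ H ≻ 0 ⇒ convex.

convex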